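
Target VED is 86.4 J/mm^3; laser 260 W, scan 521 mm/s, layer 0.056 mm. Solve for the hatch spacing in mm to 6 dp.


h = 260 / (86.4*521*0.056) = 0.103142 mm


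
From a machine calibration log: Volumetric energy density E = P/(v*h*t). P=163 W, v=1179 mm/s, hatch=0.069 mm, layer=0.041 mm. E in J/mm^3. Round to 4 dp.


E = 163 / (1179*0.069*0.041) = 48.8698 J/mm^3


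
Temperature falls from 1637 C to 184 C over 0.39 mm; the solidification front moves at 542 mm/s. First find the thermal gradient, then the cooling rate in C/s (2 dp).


G = (1637-184)/0.39 = 3725.64102564 C/mm
CR = 3725.64102564 * 542 = 2019297.44 C/s


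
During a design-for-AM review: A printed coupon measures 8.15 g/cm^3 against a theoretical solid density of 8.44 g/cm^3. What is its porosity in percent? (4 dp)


Porosity = (1-8.15/8.44)*100 = 3.436 %


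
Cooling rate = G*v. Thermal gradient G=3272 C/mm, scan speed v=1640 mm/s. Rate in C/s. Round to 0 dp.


CR = 3272 * 1640 = 5366080 C/s


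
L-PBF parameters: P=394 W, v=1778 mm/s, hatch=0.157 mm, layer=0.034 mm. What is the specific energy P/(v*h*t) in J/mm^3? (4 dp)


Build rate = 1778 * 0.157 * 0.034 = 9.490964 mm^3/s
SE = 394 / 9.490964 = 41.5132 J/mm^3


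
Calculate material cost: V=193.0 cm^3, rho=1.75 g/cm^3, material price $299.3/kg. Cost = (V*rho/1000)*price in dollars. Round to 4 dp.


Mass = 193.0*1.75/1000 = 0.33775 kg
Cost = 0.33775 * 299.3 = 101.0886 $


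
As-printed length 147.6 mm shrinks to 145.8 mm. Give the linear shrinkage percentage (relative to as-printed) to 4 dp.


Shrinkage = ((147.6-145.8)/147.6)*100 = 1.2195 %


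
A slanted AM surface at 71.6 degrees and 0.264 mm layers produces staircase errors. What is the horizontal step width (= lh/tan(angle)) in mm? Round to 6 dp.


step = 0.264 / tan(71.6) = 0.087821 mm


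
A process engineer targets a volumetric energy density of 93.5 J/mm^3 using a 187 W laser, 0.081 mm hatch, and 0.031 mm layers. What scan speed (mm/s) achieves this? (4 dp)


v = 187 / (93.5*0.081*0.031) = 796.4954 mm/s


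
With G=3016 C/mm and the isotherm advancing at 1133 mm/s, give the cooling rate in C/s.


CR = 3016 * 1133 = 3417128 C/s


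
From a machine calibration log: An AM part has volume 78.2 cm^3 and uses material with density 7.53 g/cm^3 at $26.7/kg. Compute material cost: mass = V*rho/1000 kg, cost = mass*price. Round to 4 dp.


Mass = 78.2*7.53/1000 = 0.588846 kg
Cost = 0.588846 * 26.7 = 15.7222 $


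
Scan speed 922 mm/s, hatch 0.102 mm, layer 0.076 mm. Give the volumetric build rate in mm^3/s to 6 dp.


Rate = 922 * 0.102 * 0.076 = 7.147344 mm^3/s


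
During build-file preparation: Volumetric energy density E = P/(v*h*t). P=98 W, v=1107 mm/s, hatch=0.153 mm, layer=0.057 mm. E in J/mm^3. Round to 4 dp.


E = 98 / (1107*0.153*0.057) = 10.1511 J/mm^3


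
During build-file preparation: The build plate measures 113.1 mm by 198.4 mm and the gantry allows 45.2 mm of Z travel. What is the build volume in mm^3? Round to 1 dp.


V = 113.1 * 198.4 * 45.2 = 1014244.6 mm^3


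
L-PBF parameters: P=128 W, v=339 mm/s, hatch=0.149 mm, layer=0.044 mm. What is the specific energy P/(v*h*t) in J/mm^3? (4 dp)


Build rate = 339 * 0.149 * 0.044 = 2.222484 mm^3/s
SE = 128 / 2.222484 = 57.5932 J/mm^3


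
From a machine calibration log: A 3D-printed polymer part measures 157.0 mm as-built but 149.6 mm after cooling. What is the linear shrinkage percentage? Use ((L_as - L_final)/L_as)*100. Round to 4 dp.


Shrinkage = ((157.0-149.6)/157.0)*100 = 4.7134 %


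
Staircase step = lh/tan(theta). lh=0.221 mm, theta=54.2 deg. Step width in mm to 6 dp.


step = 0.221 / tan(54.2) = 0.15939 mm


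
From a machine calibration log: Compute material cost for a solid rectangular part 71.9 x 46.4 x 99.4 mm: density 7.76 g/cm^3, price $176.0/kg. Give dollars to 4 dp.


V = 71.9 * 46.4 * 99.4 = 331614.304 mm^3 = 331.614304 cm^3
Mass = 331.614304 * 7.76 / 1000 = 2.573327 kg
Cost = 2.573327 * 176.0 = 452.9056 $


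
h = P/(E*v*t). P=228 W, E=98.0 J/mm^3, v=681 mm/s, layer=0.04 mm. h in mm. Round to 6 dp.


h = 228 / (98.0*681*0.04) = 0.085409 mm


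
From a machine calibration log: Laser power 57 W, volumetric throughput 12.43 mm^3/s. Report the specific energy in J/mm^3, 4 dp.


SE = 57 / 12.43 = 4.5857 J/mm^3


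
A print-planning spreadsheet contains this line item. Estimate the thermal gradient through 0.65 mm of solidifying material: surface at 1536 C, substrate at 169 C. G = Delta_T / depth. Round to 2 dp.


G = (1536-169)/0.65 = 2103.08 C/mm


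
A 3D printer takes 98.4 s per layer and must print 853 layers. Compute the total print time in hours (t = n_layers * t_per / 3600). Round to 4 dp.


t = 853 * 98.4 / 3600 = 23.3153 hrs


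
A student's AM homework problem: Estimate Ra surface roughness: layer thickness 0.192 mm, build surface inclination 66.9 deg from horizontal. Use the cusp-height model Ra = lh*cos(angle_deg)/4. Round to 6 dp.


Ra = 0.192 * cos(66.9) / 4 = 0.018832 mm


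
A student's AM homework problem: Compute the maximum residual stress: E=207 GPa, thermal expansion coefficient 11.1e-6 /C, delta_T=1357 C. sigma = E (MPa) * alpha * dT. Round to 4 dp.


sigma = 207*1000 * 11.1e-6 * 1357 = 3117.9789 MPa


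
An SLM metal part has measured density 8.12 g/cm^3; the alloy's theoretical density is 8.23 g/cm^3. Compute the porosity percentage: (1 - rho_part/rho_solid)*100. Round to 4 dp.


Porosity = (1-8.12/8.23)*100 = 1.3366 %


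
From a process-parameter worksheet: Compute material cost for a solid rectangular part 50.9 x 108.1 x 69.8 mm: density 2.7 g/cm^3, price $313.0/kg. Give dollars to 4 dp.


V = 50.9 * 108.1 * 69.8 = 384059.842 mm^3 = 384.059842 cm^3
Mass = 384.059842 * 2.7 / 1000 = 1.03696157 kg
Cost = 1.03696157 * 313.0 = 324.569 $


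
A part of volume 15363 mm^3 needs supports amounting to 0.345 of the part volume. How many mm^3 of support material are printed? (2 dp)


V_support = 15363 * 0.345 = 5300.24 mm^3


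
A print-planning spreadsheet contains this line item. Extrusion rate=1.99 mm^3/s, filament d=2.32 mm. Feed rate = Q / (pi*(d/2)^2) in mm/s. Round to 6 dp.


A = pi*(2.32/2)^2 = 4.227327
v = 1.99 / 4.227327 = 0.470747 mm/s


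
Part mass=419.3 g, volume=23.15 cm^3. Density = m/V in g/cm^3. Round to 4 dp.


rho = 419.3 / 23.15 = 18.1123 g/cm^3


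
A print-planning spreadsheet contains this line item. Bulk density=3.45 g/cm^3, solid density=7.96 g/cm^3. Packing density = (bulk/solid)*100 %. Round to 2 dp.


Packing = (3.45/7.96)*100 = 43.34 %


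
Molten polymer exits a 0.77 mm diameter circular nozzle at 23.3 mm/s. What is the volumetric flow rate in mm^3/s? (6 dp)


A = pi*(0.77/2)^2 = 0.46566257 mm^2
Q = 0.46566257 * 23.3 = 10.849938 mm^3/s


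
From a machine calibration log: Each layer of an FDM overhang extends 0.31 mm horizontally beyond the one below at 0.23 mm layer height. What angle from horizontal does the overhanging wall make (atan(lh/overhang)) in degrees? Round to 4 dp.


angle = atan(0.23/0.31) = 36.573 degrees


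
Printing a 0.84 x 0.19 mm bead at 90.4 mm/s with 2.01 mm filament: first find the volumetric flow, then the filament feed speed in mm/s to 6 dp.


Q = 0.84 * 0.19 * 90.4 = 14.42784 mm^3/s
A_fil = pi*(2.01/2)^2 = 3.17308712 mm^2
v_feed = 14.42784 / 3.17308712 = 4.546941 mm/s


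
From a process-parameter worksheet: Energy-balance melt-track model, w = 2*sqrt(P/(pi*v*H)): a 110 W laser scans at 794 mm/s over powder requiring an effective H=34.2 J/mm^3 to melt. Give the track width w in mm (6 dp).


w = 2*sqrt(110/(pi*794*34.2)) = 0.071817 mm


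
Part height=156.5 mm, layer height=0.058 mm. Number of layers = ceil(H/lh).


Layers = ceil(156.5/0.058) = 2699


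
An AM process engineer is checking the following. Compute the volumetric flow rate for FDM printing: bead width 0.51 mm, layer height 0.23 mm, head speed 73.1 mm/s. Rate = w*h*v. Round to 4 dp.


Rate = 0.51 * 0.23 * 73.1 = 8.5746 mm^3/s


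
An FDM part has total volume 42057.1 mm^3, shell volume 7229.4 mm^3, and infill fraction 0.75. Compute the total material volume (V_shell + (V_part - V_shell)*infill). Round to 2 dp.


V_infill = (42057.1 - 7229.4) * 0.75 = 26120.78
V_total = 7229.4 + 26120.78 = 33350.18 mm^3


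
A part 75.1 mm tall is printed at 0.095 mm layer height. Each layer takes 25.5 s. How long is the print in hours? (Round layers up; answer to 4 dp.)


Layers = ceil(75.1/0.095) = 791
t = 791 * 25.5 / 3600 = 5.6029 hrs


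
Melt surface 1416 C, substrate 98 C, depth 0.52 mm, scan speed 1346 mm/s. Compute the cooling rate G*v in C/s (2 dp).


G = (1416-98)/0.52 = 2534.61538462 C/mm
CR = 2534.61538462 * 1346 = 3411592.31 C/s


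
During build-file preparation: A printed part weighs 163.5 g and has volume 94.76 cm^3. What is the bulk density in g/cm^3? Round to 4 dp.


rho = 163.5 / 94.76 = 1.7254 g/cm^3


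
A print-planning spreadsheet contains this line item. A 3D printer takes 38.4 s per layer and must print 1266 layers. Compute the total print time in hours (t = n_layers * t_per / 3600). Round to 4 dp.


t = 1266 * 38.4 / 3600 = 13.504 hrs


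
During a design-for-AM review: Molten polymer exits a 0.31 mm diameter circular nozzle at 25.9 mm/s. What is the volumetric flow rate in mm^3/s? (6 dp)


A = pi*(0.31/2)^2 = 0.07547676 mm^2
Q = 0.07547676 * 25.9 = 1.954848 mm^3/s


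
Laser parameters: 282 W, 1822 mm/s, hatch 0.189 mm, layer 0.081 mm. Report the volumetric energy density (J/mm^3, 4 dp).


E = 282 / (1822*0.189*0.081) = 10.1101 J/mm^3


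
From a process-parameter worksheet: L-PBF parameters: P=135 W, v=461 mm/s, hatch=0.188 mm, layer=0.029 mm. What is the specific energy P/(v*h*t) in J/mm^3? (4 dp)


Build rate = 461 * 0.188 * 0.029 = 2.513372 mm^3/s
SE = 135 / 2.513372 = 53.7127 J/mm^3


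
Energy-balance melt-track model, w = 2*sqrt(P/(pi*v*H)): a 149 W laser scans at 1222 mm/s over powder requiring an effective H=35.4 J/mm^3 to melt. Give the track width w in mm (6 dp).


w = 2*sqrt(149/(pi*1222*35.4)) = 0.066223 mm


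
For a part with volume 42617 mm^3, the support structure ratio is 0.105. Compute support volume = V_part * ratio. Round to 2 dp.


V_support = 42617 * 0.105 = 4474.79 mm^3


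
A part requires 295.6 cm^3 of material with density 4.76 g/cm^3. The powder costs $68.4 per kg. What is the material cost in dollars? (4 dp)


Mass = 295.6*4.76/1000 = 1.407056 kg
Cost = 1.407056 * 68.4 = 96.2426 $


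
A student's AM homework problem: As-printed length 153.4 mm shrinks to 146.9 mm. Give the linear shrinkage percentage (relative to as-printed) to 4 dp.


Shrinkage = ((153.4-146.9)/153.4)*100 = 4.2373 %


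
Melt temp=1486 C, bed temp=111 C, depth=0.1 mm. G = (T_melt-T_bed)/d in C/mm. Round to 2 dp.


G = (1486-111)/0.1 = 13750.0 C/mm


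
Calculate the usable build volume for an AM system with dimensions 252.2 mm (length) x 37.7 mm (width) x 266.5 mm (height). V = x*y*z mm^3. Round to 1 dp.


V = 252.2 * 37.7 * 266.5 = 2533866.0 mm^3


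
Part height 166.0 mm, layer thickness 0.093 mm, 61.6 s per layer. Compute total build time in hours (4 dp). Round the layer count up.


Layers = ceil(166.0/0.093) = 1785
t = 1785 * 61.6 / 3600 = 30.5433 hrs


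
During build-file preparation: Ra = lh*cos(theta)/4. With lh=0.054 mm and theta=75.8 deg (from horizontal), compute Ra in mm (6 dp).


Ra = 0.054 * cos(75.8) / 4 = 0.003312 mm


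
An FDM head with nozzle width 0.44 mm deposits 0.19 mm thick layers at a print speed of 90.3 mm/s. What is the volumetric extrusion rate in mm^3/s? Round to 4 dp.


Rate = 0.44 * 0.19 * 90.3 = 7.5491 mm^3/s


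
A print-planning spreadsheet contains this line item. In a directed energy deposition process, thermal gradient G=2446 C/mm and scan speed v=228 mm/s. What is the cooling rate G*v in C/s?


CR = 2446 * 228 = 557688 C/s


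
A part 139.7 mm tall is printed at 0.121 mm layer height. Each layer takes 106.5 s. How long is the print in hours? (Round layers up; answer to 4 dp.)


Layers = ceil(139.7/0.121) = 1155
t = 1155 * 106.5 / 3600 = 34.1688 hrs


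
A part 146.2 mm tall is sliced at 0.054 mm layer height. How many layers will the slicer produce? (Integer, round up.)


Layers = ceil(146.2/0.054) = 2708


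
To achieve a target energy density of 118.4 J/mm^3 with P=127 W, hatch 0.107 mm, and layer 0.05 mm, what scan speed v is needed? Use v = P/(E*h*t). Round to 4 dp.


v = 127 / (118.4*0.107*0.05) = 200.4925 mm/s


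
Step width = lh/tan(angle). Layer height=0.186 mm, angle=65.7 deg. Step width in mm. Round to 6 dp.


step = 0.186 / tan(65.7) = 0.083982 mm


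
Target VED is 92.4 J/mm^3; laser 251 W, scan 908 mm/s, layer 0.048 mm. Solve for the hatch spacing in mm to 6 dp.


h = 251 / (92.4*908*0.048) = 0.062327 mm


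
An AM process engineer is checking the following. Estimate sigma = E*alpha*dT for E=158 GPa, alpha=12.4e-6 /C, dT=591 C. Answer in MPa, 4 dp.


sigma = 158*1000 * 12.4e-6 * 591 = 1157.8872 MPa


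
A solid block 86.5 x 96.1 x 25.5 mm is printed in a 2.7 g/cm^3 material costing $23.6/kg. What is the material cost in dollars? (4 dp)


V = 86.5 * 96.1 * 25.5 = 211972.575 mm^3 = 211.972575 cm^3
Mass = 211.972575 * 2.7 / 1000 = 0.57232595 kg
Cost = 0.57232595 * 23.6 = 13.5069 $


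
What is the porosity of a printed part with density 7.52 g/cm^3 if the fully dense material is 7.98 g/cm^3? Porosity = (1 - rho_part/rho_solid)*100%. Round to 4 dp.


Porosity = (1-7.52/7.98)*100 = 5.7644 %


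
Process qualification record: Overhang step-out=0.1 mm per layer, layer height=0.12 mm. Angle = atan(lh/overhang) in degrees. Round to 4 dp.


angle = atan(0.12/0.1) = 50.1944 degrees


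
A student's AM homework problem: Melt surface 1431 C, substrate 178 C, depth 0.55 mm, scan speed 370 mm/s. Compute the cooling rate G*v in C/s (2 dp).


G = (1431-178)/0.55 = 2278.18181818 C/mm
CR = 2278.18181818 * 370 = 842927.27 C/s


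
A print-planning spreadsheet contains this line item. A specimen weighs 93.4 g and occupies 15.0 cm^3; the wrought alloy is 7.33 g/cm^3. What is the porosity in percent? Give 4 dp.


rho_part = 93.4 / 15.0 = 6.22666667 g/cm^3
Porosity = (1 - 6.22666667/7.33)*100 = 15.0523 %


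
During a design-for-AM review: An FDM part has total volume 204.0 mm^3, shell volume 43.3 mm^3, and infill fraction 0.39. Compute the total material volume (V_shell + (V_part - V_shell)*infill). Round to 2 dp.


V_infill = (204.0 - 43.3) * 0.39 = 62.67
V_total = 43.3 + 62.67 = 105.97 mm^3


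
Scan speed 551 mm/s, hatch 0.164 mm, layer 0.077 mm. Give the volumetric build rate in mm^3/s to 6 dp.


Rate = 551 * 0.164 * 0.077 = 6.958028 mm^3/s


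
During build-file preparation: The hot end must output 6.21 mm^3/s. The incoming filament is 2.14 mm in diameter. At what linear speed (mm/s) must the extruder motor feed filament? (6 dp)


A = pi*(2.14/2)^2 = 3.596809
v = 6.21 / 3.596809 = 1.72653 mm/s


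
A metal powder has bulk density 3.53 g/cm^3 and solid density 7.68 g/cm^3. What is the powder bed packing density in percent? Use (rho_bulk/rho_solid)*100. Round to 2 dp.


Packing = (3.53/7.68)*100 = 45.96 %


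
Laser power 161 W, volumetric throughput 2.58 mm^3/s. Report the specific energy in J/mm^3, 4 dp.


SE = 161 / 2.58 = 62.4031 J/mm^3


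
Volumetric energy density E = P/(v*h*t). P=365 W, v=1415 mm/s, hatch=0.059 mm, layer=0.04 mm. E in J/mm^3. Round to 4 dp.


E = 365 / (1415*0.059*0.04) = 109.3011 J/mm^3


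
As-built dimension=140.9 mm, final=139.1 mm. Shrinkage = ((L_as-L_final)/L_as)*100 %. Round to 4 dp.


Shrinkage = ((140.9-139.1)/140.9)*100 = 1.2775 %


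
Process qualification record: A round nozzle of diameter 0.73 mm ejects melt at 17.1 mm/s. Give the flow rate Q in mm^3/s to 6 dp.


A = pi*(0.73/2)^2 = 0.41853868 mm^2
Q = 0.41853868 * 17.1 = 7.157011 mm^3/s


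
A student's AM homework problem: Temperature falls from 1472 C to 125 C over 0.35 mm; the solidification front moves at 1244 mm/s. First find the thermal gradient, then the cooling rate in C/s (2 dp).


G = (1472-125)/0.35 = 3848.57142857 C/mm
CR = 3848.57142857 * 1244 = 4787622.86 C/s


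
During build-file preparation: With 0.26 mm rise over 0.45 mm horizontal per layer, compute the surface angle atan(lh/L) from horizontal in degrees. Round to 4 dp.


angle = atan(0.26/0.45) = 30.0184 degrees


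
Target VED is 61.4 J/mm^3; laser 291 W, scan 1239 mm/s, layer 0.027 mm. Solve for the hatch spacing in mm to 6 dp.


h = 291 / (61.4*1239*0.027) = 0.141674 mm


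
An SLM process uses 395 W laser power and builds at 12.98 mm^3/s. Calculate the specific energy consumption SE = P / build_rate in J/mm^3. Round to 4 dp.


SE = 395 / 12.98 = 30.4314 J/mm^3


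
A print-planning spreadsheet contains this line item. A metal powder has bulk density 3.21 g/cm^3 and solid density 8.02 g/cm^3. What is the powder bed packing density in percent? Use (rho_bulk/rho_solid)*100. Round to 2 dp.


Packing = (3.21/8.02)*100 = 40.02 %


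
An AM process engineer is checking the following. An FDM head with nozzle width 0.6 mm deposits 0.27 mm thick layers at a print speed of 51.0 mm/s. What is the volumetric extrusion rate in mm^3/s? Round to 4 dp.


Rate = 0.6 * 0.27 * 51.0 = 8.262 mm^3/s


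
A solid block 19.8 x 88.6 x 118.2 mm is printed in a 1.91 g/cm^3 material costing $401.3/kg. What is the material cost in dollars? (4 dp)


V = 19.8 * 88.6 * 118.2 = 207355.896 mm^3 = 207.355896 cm^3
Mass = 207.355896 * 1.91 / 1000 = 0.39604976 kg
Cost = 0.39604976 * 401.3 = 158.9348 $


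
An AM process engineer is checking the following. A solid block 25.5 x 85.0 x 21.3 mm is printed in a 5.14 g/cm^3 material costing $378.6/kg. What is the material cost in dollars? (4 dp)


V = 25.5 * 85.0 * 21.3 = 46167.75 mm^3 = 46.16775 cm^3
Mass = 46.16775 * 5.14 / 1000 = 0.23730224 kg
Cost = 0.23730224 * 378.6 = 89.8426 $


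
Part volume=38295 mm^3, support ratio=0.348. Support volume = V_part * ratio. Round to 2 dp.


V_support = 38295 * 0.348 = 13326.66 mm^3


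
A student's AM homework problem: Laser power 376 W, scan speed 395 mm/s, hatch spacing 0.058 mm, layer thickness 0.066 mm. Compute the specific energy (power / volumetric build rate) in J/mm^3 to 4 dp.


Build rate = 395 * 0.058 * 0.066 = 1.51206 mm^3/s
SE = 376 / 1.51206 = 248.6674 J/mm^3


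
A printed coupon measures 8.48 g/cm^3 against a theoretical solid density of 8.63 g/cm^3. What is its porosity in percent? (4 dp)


Porosity = (1-8.48/8.63)*100 = 1.7381 %


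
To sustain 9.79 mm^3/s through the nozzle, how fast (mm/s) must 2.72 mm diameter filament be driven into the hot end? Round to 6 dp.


A = pi*(2.72/2)^2 = 5.81069
v = 9.79 / 5.81069 = 1.684826 mm/s


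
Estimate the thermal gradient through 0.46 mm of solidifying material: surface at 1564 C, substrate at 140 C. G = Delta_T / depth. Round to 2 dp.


G = (1564-140)/0.46 = 3095.65 C/mm


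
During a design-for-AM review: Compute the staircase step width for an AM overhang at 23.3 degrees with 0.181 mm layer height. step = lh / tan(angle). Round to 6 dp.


step = 0.181 / tan(23.3) = 0.420277 mm


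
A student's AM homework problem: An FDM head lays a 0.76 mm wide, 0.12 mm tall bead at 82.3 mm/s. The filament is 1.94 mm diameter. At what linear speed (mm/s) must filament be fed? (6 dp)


Q = 0.76 * 0.12 * 82.3 = 7.50576 mm^3/s
A_fil = pi*(1.94/2)^2 = 2.95592453 mm^2
v_feed = 7.50576 / 2.95592453 = 2.539226 mm/s


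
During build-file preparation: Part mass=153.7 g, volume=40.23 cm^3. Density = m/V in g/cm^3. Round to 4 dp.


rho = 153.7 / 40.23 = 3.8205 g/cm^3


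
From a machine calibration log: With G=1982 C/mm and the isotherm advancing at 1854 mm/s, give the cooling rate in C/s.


CR = 1982 * 1854 = 3674628 C/s


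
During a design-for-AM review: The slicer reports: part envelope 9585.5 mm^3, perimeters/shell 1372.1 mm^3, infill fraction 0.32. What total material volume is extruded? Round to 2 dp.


V_infill = (9585.5 - 1372.1) * 0.32 = 2628.29
V_total = 1372.1 + 2628.29 = 4000.39 mm^3


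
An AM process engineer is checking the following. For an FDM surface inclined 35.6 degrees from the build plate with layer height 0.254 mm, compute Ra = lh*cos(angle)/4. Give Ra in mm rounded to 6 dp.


Ra = 0.254 * cos(35.6) / 4 = 0.051632 mm


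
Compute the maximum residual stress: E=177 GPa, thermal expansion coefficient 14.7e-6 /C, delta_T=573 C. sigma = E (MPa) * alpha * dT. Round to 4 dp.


sigma = 177*1000 * 14.7e-6 * 573 = 1490.8887 MPa


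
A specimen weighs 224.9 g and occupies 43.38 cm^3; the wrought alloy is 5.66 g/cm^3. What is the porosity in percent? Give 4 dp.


rho_part = 224.9 / 43.38 = 5.18441678 g/cm^3
Porosity = (1 - 5.18441678/5.66)*100 = 8.4025 %


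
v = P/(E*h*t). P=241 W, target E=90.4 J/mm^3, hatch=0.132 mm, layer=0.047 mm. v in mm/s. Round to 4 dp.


v = 241 / (90.4*0.132*0.047) = 429.7113 mm/s


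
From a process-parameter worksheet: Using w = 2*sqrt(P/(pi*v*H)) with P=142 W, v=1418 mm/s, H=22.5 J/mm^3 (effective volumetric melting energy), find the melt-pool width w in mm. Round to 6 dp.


w = 2*sqrt(142/(pi*1418*22.5)) = 0.075278 mm


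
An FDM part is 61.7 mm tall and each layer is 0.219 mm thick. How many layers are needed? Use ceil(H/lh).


Layers = ceil(61.7/0.219) = 282


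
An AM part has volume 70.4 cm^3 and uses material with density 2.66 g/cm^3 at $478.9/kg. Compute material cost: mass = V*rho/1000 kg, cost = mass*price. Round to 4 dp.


Mass = 70.4*2.66/1000 = 0.187264 kg
Cost = 0.187264 * 478.9 = 89.6807 $


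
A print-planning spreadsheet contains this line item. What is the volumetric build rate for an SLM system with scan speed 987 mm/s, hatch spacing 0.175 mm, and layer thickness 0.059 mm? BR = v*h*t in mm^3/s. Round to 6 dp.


Rate = 987 * 0.175 * 0.059 = 10.190775 mm^3/s


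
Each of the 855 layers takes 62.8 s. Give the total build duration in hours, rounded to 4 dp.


t = 855 * 62.8 / 3600 = 14.915 hrs


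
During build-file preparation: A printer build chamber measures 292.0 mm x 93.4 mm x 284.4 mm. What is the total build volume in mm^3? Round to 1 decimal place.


V = 292.0 * 93.4 * 284.4 = 7756384.3 mm^3


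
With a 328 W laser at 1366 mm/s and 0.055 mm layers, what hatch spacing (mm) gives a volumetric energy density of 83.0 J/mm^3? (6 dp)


h = 328 / (83.0*1366*0.055) = 0.0526 mm


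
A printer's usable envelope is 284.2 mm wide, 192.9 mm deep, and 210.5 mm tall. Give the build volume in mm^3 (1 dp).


V = 284.2 * 192.9 * 210.5 = 11540068.9 mm^3


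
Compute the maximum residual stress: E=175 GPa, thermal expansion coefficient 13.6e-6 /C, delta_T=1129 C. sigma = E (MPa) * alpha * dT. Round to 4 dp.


sigma = 175*1000 * 13.6e-6 * 1129 = 2687.02 MPa


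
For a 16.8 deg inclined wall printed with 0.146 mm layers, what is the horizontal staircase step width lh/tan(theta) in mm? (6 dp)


step = 0.146 / tan(16.8) = 0.483575 mm


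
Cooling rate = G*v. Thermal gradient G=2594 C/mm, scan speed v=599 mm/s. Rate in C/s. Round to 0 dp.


CR = 2594 * 599 = 1553806 C/s


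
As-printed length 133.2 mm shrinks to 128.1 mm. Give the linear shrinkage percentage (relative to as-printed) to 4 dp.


Shrinkage = ((133.2-128.1)/133.2)*100 = 3.8288 %


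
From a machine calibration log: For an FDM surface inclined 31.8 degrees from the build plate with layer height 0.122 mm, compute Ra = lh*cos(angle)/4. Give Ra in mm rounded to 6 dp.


Ra = 0.122 * cos(31.8) / 4 = 0.025922 mm


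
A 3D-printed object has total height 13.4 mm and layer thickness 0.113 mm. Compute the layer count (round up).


Layers = ceil(13.4/0.113) = 119


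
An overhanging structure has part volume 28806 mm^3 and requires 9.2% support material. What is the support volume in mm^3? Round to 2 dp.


V_support = 28806 * 0.092 = 2650.15 mm^3


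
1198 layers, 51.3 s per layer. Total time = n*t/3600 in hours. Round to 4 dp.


t = 1198 * 51.3 / 3600 = 17.0715 hrs


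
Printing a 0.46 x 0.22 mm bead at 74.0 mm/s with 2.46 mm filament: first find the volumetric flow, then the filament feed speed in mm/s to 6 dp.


Q = 0.46 * 0.22 * 74.0 = 7.4888 mm^3/s
A_fil = pi*(2.46/2)^2 = 4.75291553 mm^2
v_feed = 7.4888 / 4.75291553 = 1.575622 mm/s


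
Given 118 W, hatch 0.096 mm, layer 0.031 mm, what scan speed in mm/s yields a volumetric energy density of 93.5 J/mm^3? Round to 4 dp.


v = 118 / (93.5*0.096*0.031) = 424.0699 mm/s


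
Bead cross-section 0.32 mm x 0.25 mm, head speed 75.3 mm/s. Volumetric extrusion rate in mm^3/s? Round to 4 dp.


Rate = 0.32 * 0.25 * 75.3 = 6.024 mm^3/s


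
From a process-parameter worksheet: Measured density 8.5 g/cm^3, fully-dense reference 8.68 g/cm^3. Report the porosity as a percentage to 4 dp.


Porosity = (1-8.5/8.68)*100 = 2.0737 %


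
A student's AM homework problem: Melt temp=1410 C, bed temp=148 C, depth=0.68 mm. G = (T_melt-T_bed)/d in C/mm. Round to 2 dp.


G = (1410-148)/0.68 = 1855.88 C/mm


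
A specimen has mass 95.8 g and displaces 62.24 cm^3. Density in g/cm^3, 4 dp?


rho = 95.8 / 62.24 = 1.5392 g/cm^3


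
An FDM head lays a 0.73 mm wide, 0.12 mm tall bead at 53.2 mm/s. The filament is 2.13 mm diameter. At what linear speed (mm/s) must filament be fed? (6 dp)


Q = 0.73 * 0.12 * 53.2 = 4.66032 mm^3/s
A_fil = pi*(2.13/2)^2 = 3.56327293 mm^2
v_feed = 4.66032 / 3.56327293 = 1.307876 mm/s


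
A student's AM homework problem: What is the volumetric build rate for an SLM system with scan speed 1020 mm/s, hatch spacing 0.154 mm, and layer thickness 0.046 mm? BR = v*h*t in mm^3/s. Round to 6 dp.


Rate = 1020 * 0.154 * 0.046 = 7.22568 mm^3/s


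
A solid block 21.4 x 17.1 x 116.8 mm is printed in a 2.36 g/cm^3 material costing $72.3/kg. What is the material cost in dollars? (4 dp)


V = 21.4 * 17.1 * 116.8 = 42741.792 mm^3 = 42.741792 cm^3
Mass = 42.741792 * 2.36 / 1000 = 0.10087063 kg
Cost = 0.10087063 * 72.3 = 7.2929 $


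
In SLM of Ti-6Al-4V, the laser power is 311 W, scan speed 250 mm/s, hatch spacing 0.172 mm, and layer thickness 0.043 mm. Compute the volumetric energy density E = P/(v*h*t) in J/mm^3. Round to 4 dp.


E = 311 / (250*0.172*0.043) = 168.199 J/mm^3


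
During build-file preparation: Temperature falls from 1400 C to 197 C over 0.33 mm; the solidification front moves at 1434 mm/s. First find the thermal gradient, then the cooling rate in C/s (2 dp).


G = (1400-197)/0.33 = 3645.45454545 C/mm
CR = 3645.45454545 * 1434 = 5227581.82 C/s


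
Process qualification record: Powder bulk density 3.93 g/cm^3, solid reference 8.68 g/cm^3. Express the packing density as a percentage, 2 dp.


Packing = (3.93/8.68)*100 = 45.28 %


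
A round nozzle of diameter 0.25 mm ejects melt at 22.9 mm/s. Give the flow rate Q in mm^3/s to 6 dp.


A = pi*(0.25/2)^2 = 0.04908739 mm^2
Q = 0.04908739 * 22.9 = 1.124101 mm^3/s


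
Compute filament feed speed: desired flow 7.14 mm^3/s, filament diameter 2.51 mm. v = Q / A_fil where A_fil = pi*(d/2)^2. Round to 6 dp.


A = pi*(2.51/2)^2 = 4.948087
v = 7.14 / 4.948087 = 1.442982 mm/s


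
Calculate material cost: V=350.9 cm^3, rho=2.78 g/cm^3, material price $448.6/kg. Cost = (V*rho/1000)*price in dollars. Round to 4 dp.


Mass = 350.9*2.78/1000 = 0.975502 kg
Cost = 0.975502 * 448.6 = 437.6102 $


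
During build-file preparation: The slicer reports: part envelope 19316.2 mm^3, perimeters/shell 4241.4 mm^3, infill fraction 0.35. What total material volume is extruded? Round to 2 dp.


V_infill = (19316.2 - 4241.4) * 0.35 = 5276.18
V_total = 4241.4 + 5276.18 = 9517.58 mm^3


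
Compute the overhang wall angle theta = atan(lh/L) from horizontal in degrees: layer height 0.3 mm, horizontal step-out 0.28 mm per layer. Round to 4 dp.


angle = atan(0.3/0.28) = 46.9749 degrees


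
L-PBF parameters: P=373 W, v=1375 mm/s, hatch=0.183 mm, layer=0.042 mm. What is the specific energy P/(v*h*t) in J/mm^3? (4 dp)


Build rate = 1375 * 0.183 * 0.042 = 10.56825 mm^3/s
SE = 373 / 10.56825 = 35.2944 J/mm^3


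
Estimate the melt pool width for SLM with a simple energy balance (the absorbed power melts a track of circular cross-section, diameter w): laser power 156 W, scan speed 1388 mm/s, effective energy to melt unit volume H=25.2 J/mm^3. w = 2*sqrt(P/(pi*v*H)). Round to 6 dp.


w = 2*sqrt(156/(pi*1388*25.2)) = 0.075357 mm


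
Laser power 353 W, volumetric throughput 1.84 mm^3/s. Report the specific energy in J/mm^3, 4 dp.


SE = 353 / 1.84 = 191.8478 J/mm^3


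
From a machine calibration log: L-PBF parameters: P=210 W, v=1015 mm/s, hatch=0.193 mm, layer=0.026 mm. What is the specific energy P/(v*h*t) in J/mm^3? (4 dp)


Build rate = 1015 * 0.193 * 0.026 = 5.09327 mm^3/s
SE = 210 / 5.09327 = 41.2309 J/mm^3


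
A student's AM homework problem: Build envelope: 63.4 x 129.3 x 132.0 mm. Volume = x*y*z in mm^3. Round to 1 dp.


V = 63.4 * 129.3 * 132.0 = 1082085.8 mm^3


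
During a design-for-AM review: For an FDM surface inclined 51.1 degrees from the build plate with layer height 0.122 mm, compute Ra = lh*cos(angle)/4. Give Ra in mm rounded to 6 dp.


Ra = 0.122 * cos(51.1) / 4 = 0.019153 mm


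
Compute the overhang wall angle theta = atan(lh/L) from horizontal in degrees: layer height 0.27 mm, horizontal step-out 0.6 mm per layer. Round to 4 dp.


angle = atan(0.27/0.6) = 24.2277 degrees


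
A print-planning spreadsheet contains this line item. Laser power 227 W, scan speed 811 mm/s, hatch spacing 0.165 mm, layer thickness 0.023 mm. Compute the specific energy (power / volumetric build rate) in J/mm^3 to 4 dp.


Build rate = 811 * 0.165 * 0.023 = 3.077745 mm^3/s
SE = 227 / 3.077745 = 73.7553 J/mm^3


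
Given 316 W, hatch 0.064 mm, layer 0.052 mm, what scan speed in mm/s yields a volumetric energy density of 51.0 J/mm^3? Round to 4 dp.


v = 316 / (51.0*0.064*0.052) = 1861.8024 mm/s


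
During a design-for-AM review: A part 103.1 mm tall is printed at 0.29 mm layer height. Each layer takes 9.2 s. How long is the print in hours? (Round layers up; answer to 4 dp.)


Layers = ceil(103.1/0.29) = 356
t = 356 * 9.2 / 3600 = 0.9098 hrs


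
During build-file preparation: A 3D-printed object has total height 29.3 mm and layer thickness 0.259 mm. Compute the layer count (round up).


Layers = ceil(29.3/0.259) = 114


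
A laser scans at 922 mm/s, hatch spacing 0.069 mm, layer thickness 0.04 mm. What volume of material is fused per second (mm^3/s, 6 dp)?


Rate = 922 * 0.069 * 0.04 = 2.54472 mm^3/s


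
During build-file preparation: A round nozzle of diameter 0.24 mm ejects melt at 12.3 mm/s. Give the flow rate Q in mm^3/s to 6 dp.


A = pi*(0.24/2)^2 = 0.04523893 mm^2
Q = 0.04523893 * 12.3 = 0.556439 mm^3/s


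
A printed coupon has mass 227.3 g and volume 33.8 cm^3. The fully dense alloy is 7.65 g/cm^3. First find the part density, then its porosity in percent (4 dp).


rho_part = 227.3 / 33.8 = 6.72485207 g/cm^3
Porosity = (1 - 6.72485207/7.65)*100 = 12.0934 %


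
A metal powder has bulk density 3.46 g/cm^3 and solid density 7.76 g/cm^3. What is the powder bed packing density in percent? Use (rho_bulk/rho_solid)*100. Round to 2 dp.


Packing = (3.46/7.76)*100 = 44.59 %


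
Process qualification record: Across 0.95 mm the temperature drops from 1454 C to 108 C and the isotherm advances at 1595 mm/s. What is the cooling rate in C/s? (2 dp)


G = (1454-108)/0.95 = 1416.84210526 C/mm
CR = 1416.84210526 * 1595 = 2259863.16 C/s


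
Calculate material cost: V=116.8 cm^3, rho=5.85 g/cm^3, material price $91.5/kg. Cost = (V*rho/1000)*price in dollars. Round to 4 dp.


Mass = 116.8*5.85/1000 = 0.68328 kg
Cost = 0.68328 * 91.5 = 62.5201 $


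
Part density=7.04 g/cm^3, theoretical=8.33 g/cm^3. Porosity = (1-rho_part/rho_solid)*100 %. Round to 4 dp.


Porosity = (1-7.04/8.33)*100 = 15.4862 %


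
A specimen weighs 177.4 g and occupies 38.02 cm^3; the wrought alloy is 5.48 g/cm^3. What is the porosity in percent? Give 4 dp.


rho_part = 177.4 / 38.02 = 4.66596528 g/cm^3
Porosity = (1 - 4.66596528/5.48)*100 = 14.8546 %


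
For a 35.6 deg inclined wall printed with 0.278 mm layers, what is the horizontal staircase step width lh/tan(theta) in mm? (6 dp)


step = 0.278 / tan(35.6) = 0.388306 mm


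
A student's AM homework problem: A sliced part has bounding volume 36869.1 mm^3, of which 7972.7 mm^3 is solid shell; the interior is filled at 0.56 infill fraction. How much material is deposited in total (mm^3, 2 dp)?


V_infill = (36869.1 - 7972.7) * 0.56 = 16181.98
V_total = 7972.7 + 16181.98 = 24154.68 mm^3


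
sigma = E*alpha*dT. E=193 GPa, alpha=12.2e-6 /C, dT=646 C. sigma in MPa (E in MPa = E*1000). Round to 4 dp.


sigma = 193*1000 * 12.2e-6 * 646 = 1521.0716 MPa


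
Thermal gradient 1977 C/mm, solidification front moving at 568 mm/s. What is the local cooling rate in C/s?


CR = 1977 * 568 = 1122936 C/s


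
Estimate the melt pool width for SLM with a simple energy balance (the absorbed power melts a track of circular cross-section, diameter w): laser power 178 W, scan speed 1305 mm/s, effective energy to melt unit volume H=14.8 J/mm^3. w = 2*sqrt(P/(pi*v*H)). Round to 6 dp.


w = 2*sqrt(178/(pi*1305*14.8)) = 0.108325 mm


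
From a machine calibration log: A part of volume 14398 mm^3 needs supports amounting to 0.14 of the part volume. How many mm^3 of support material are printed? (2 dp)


V_support = 14398 * 0.14 = 2015.72 mm^3


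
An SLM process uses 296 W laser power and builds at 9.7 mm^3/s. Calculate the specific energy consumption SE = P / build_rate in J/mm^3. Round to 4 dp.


SE = 296 / 9.7 = 30.5155 J/mm^3


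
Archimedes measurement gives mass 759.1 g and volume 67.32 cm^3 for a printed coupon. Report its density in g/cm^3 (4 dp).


rho = 759.1 / 67.32 = 11.276 g/cm^3


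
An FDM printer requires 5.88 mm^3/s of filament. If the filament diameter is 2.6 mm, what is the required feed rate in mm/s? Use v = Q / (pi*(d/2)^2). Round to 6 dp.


A = pi*(2.6/2)^2 = 5.309292
v = 5.88 / 5.309292 = 1.107492 mm/s


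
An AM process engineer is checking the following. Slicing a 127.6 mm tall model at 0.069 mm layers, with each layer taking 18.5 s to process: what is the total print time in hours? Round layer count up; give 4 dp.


Layers = ceil(127.6/0.069) = 1850
t = 1850 * 18.5 / 3600 = 9.5069 hrs


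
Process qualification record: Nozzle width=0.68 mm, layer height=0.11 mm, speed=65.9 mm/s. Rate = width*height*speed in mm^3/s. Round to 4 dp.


Rate = 0.68 * 0.11 * 65.9 = 4.9293 mm^3/s


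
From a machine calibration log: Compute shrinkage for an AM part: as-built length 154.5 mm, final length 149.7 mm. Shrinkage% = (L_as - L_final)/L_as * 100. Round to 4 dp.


Shrinkage = ((154.5-149.7)/154.5)*100 = 3.1068 %


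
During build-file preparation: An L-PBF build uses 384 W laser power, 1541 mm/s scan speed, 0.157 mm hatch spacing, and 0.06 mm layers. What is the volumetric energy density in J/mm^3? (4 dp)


E = 384 / (1541*0.157*0.06) = 26.4532 J/mm^3


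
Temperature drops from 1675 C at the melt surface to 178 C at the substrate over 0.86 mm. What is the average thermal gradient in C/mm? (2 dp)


G = (1675-178)/0.86 = 1740.7 C/mm


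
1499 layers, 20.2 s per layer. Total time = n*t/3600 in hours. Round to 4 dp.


t = 1499 * 20.2 / 3600 = 8.4111 hrs


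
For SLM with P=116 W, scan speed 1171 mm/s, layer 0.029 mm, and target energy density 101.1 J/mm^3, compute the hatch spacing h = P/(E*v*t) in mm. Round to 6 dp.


h = 116 / (101.1*1171*0.029) = 0.033787 mm


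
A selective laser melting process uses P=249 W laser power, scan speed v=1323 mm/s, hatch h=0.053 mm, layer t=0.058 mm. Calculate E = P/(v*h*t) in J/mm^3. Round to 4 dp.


E = 249 / (1323*0.053*0.058) = 61.226 J/mm^3


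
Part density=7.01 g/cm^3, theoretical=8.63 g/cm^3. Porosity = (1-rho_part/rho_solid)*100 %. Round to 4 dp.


Porosity = (1-7.01/8.63)*100 = 18.7717 %


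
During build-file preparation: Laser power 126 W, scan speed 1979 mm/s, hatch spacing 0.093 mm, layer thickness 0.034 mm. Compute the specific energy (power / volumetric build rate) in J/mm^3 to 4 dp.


Build rate = 1979 * 0.093 * 0.034 = 6.257598 mm^3/s
SE = 126 / 6.257598 = 20.1355 J/mm^3


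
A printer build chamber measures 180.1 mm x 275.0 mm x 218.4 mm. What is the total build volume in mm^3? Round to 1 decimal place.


V = 180.1 * 275.0 * 218.4 = 10816806.0 mm^3


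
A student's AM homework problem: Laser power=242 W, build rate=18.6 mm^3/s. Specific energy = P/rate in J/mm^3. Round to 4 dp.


SE = 242 / 18.6 = 13.0108 J/mm^3


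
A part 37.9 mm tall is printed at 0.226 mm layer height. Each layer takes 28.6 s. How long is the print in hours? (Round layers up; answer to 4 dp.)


Layers = ceil(37.9/0.226) = 168
t = 168 * 28.6 / 3600 = 1.3347 hrs


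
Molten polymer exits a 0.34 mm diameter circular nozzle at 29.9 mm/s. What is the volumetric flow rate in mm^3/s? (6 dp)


A = pi*(0.34/2)^2 = 0.09079203 mm^2
Q = 0.09079203 * 29.9 = 2.714682 mm^3/s


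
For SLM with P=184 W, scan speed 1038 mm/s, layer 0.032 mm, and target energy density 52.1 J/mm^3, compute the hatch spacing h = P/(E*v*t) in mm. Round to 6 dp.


h = 184 / (52.1*1038*0.032) = 0.106324 mm


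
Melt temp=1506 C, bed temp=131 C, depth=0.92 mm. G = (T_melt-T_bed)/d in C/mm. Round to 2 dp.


G = (1506-131)/0.92 = 1494.57 C/mm


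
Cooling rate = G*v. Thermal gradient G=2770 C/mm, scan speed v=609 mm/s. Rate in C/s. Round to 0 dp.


CR = 2770 * 609 = 1686930 C/s


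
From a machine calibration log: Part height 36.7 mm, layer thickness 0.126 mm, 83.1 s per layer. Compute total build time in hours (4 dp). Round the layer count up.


Layers = ceil(36.7/0.126) = 292
t = 292 * 83.1 / 3600 = 6.7403 hrs


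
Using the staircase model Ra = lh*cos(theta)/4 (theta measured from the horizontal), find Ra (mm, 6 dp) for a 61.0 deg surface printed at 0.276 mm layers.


Ra = 0.276 * cos(61.0) / 4 = 0.033452 mm


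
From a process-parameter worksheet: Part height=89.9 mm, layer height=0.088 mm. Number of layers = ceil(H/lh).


Layers = ceil(89.9/0.088) = 1022


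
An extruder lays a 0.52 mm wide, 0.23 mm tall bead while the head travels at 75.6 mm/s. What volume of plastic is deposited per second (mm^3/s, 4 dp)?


Rate = 0.52 * 0.23 * 75.6 = 9.0418 mm^3/s


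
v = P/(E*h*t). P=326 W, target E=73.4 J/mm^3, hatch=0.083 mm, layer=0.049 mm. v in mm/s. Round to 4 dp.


v = 326 / (73.4*0.083*0.049) = 1092.0622 mm/s


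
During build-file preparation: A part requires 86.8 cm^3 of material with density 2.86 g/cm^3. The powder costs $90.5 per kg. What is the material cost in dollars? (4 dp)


Mass = 86.8*2.86/1000 = 0.248248 kg
Cost = 0.248248 * 90.5 = 22.4664 $


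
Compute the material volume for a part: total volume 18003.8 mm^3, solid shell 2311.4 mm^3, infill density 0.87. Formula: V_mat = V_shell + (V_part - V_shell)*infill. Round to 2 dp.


V_infill = (18003.8 - 2311.4) * 0.87 = 13652.39
V_total = 2311.4 + 13652.39 = 15963.79 mm^3


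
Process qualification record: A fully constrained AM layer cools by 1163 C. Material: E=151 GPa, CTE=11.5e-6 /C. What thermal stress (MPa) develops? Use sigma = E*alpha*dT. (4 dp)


sigma = 151*1000 * 11.5e-6 * 1163 = 2019.5495 MPa


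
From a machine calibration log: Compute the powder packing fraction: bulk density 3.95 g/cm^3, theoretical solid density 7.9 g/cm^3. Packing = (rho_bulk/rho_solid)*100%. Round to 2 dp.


Packing = (3.95/7.9)*100 = 50.0 %
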